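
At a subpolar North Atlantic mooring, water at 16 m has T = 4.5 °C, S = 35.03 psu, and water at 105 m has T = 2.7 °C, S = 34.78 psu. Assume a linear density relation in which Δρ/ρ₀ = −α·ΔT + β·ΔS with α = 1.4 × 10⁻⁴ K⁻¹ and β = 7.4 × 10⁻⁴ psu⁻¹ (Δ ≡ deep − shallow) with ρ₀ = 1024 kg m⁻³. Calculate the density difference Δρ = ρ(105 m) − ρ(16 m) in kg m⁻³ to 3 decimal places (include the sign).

+0.069 kg m⁻³

ΔT = -1.8 K, ΔS = -0.25 psu (deep − shallow).
Δρ/ρ₀ = −(1.4 × 10⁻⁴)(-1.8) + (7.4 × 10⁻⁴)(-0.25) = 6.70 × 10⁻⁵.
Δρ = 1024 × (6.70 × 10⁻⁵) = +0.069 kg m⁻³.
Positive Δρ: denser below, stable.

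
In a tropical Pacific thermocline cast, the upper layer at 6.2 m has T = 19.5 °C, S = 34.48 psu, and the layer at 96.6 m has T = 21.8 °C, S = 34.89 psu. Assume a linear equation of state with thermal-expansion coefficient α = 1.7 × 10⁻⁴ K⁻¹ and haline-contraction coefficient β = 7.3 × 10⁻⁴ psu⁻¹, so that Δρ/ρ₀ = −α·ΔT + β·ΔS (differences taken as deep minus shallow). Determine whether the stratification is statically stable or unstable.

ΔT = 21.8 − 19.5 = +2.3 K and ΔS = 34.89 − 34.48 = +0.41 psu (deep − shallow).
−αΔT = -3.91 × 10⁻⁴; βΔS = 2.993 × 10⁻⁴; sum Δρ/ρ₀ = -9.17 × 10⁻⁵.
Δρ/ρ₀ < 0, so Δρ < 0: deeper water is lighter → statically unstable; the column would overturn.

unstable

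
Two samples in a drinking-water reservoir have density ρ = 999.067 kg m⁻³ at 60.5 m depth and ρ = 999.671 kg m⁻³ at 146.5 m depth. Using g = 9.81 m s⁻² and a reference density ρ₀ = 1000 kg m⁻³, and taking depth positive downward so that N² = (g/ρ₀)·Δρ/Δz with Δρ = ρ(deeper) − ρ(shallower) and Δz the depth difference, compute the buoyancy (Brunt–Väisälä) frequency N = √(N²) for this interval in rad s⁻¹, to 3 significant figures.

Δρ = 999.671 − 999.067 = 0.604 kg m⁻³ over Δz = 146.5 − 60.5 = 86 m.
N² = (9.81/1000) × (0.604/86) = 6.8898 × 10⁻⁵ s⁻².
N = √(6.8898 × 10⁻⁵) = 8.3005 × 10⁻³ rad s⁻¹ ≈ 8.30 × 10⁻³ rad s⁻¹.

8.30 × 10⁻³ rad s⁻¹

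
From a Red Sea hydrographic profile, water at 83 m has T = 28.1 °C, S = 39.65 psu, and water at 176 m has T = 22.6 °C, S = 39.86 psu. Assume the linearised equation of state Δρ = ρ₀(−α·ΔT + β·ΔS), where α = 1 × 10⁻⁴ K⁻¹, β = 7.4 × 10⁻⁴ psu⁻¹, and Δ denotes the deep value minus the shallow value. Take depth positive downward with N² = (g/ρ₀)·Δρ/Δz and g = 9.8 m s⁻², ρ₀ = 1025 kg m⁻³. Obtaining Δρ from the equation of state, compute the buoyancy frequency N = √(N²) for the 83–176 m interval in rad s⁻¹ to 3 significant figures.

ΔT = -5.5 K, ΔS = +0.21 psu (deep − shallow).
Δρ/ρ₀ = −αΔT + βΔS = 5.50 × 10⁻⁴ + 1.554 × 10⁻⁴ = 7.054 × 10⁻⁴, so Δρ ≈ 0.7230 kg m⁻³.
N² = (g/ρ₀)·Δρ/Δz = g·(Δρ/ρ₀)/Δz = 9.8 × 7.054 × 10⁻⁴ / 93 = 7.4332 × 10⁻⁵ s⁻².
N = √(7.4332 × 10⁻⁵) = 8.6216 × 10⁻³ rad s⁻¹ ≈ 8.62 × 10⁻³ rad s⁻¹.

8.62 × 10⁻³ rad s⁻¹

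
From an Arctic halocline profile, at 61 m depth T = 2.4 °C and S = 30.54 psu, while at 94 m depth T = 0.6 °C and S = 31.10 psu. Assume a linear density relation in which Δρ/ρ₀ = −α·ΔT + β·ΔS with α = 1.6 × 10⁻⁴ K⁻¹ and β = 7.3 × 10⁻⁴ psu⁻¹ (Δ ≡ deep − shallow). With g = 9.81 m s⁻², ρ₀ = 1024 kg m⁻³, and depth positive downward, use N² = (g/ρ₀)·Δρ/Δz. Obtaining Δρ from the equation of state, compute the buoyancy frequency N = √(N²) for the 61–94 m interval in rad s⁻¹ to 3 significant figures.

ΔT = -1.8 K, ΔS = +0.56 psu (deep − shallow).
Δρ/ρ₀ = −αΔT + βΔS = 2.88 × 10⁻⁴ + 4.088 × 10⁻⁴ = 6.968 × 10⁻⁴, so Δρ ≈ 0.7135 kg m⁻³.
N² = (g/ρ₀)·Δρ/Δz = g·(Δρ/ρ₀)/Δz = 9.81 × 6.968 × 10⁻⁴ / 33 = 2.0714 × 10⁻⁴ s⁻².
N = √(2.0714 × 10⁻⁴) = 0.014392 rad s⁻¹ ≈ 0.0144 rad s⁻¹.

0.0144 rad s⁻¹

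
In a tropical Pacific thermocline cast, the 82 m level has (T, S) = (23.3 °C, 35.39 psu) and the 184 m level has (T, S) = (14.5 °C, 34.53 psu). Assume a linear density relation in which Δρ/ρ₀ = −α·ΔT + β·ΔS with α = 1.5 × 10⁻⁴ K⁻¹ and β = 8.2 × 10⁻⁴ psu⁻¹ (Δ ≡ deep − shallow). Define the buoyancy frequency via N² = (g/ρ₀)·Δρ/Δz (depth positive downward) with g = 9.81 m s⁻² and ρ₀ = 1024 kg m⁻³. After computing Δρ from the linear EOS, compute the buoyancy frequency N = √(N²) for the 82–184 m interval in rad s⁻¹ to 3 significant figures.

ΔT = -8.8 K, ΔS = -0.86 psu (deep − shallow).
Δρ/ρ₀ = −αΔT + βΔS = 1.32 × 10⁻³ − 7.052 × 10⁻⁴ = 6.148 × 10⁻⁴, so Δρ ≈ 0.6296 kg m⁻³.
N² = (g/ρ₀)·Δρ/Δz = g·(Δρ/ρ₀)/Δz = 9.81 × 6.148 × 10⁻⁴ / 102 = 5.9129 × 10⁻⁵ s⁻².
N = √(5.9129 × 10⁻⁵) = 7.6895 × 10⁻³ rad s⁻¹ ≈ 7.69 × 10⁻³ rad s⁻¹.

7.69 × 10⁻³ rad s⁻¹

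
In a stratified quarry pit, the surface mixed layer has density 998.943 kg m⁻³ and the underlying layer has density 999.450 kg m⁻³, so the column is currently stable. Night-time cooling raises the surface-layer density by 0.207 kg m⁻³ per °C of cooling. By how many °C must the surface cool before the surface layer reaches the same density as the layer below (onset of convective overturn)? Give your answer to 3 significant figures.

2.45 °C

Density deficit of the surface layer: 999.450 − 998.943 = 0.507 kg m⁻³.
Required change = 0.507 / 0.207 = 2.45 °C.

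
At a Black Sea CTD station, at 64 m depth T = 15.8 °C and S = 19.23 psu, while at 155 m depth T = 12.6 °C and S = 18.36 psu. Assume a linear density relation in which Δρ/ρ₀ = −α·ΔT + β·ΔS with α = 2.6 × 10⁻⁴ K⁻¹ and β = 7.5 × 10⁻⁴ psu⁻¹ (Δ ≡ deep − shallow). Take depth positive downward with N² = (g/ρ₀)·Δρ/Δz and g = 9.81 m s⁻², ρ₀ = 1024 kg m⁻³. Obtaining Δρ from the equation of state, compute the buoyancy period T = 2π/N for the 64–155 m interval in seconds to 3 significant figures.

ΔT = -3.2 K, ΔS = -0.87 psu (deep − shallow).
Δρ/ρ₀ = −αΔT + βΔS = 8.32 × 10⁻⁴ − 6.525 × 10⁻⁴ = 1.795 × 10⁻⁴, so Δρ ≈ 0.1838 kg m⁻³.
N² = (g/ρ₀)·Δρ/Δz = g·(Δρ/ρ₀)/Δz = 9.81 × 1.795 × 10⁻⁴ / 91 = 1.9350 × 10⁻⁵ s⁻².
N = √(1.9350 × 10⁻⁵) = 4.3989 × 10⁻³ rad s⁻¹ → T = 2π/N = 1.4284 × 10³ s ≈ 1.43 × 10³ s.

1.43 × 10³ s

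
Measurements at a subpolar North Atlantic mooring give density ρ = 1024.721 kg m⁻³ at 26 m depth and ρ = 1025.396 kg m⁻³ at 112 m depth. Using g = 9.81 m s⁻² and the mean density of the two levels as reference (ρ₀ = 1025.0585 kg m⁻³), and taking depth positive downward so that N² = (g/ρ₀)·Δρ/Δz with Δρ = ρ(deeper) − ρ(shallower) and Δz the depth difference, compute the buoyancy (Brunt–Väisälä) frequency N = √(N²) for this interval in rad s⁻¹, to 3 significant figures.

Δρ = 1025.396 − 1024.721 = 0.675 kg m⁻³ over Δz = 112 − 26 = 86 m.
N² = (9.81/1025.0585) × (0.675/86) = 7.5115 × 10⁻⁵ s⁻².
N = √(7.5115 × 10⁻⁵) = 8.6669 × 10⁻³ rad s⁻¹ ≈ 8.67 × 10⁻³ rad s⁻¹.

8.67 × 10⁻³ rad s⁻¹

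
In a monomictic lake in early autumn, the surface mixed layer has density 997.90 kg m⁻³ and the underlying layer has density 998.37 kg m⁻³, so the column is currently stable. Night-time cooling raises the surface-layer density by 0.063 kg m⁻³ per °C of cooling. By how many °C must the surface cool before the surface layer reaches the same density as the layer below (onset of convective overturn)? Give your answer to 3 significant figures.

7.46 °C

Density deficit of the surface layer: 998.37 − 997.90 = 0.47 kg m⁻³.
Required change = 0.47 / 0.063 = 7.46 °C.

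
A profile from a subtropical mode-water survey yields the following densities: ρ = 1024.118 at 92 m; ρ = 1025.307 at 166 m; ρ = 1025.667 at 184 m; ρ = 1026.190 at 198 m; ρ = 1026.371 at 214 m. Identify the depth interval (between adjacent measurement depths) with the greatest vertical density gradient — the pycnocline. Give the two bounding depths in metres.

Compute the density gradient over each adjacent pair:
  92–166 m: Δρ/Δz = 1.189/74 = 0.016 kg m⁻⁴
  166–184 m: Δρ/Δz = 0.360/18 = 0.020 kg m⁻⁴
  184–198 m: Δρ/Δz = 0.523/14 = 0.037 kg m⁻⁴
  198–214 m: Δρ/Δz = 0.181/16 = 0.011 kg m⁻⁴
The largest gradient is in the 184–198 m interval — the pycnocline.

184–198 m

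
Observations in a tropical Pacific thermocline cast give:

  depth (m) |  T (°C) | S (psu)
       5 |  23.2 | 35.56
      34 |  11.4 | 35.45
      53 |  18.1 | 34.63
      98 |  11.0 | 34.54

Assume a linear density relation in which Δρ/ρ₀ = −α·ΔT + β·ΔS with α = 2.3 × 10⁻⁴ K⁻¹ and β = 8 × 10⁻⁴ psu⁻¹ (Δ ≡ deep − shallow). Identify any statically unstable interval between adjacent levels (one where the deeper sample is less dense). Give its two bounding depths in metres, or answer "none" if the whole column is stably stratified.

Evaluate Δρ/ρ₀ = −αΔT + βΔS across each adjacent pair:
  5–34 m: −αΔT+βΔS = −(2.3 × 10⁻⁴)(-11.8)+(8 × 10⁻⁴)(-0.11) = 2.6 × 10⁻³ → stable
  34–53 m: −αΔT+βΔS = −(2.3 × 10⁻⁴)(+6.7)+(8 × 10⁻⁴)(-0.82) = -2.2 × 10⁻³ → UNSTABLE
  53–98 m: −αΔT+βΔS = −(2.3 × 10⁻⁴)(-7.1)+(8 × 10⁻⁴)(-0.09) = 1.6 × 10⁻³ → stable
The 34–53 m interval has Δρ < 0: lighter water underlies denser water.

34–53 m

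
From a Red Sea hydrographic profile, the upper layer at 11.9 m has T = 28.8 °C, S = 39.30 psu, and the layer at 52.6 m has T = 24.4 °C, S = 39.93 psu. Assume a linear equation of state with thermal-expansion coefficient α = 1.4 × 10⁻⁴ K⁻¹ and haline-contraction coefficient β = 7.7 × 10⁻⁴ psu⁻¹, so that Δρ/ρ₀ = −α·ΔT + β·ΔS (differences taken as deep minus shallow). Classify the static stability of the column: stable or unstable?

ΔT = 24.4 − 28.8 = -4.4 K and ΔS = 39.93 − 39.30 = +0.63 psu (deep − shallow).
−αΔT = 6.16 × 10⁻⁴; βΔS = 4.851 × 10⁻⁴; sum Δρ/ρ₀ = 1.1011 × 10⁻³.
Δρ/ρ₀ > 0, so Δρ > 0: deeper water is denser → statically stable.

stable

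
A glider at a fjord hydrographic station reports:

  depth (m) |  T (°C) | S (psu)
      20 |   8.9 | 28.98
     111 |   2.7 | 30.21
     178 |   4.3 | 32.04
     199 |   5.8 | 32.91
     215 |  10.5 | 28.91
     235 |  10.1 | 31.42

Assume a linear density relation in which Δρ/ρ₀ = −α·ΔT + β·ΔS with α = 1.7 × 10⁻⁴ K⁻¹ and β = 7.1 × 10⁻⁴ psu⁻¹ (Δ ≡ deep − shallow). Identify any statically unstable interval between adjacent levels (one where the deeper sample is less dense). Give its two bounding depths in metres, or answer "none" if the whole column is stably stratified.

Evaluate Δρ/ρ₀ = −αΔT + βΔS across each adjacent pair:
  20–111 m: −αΔT+βΔS = −(1.7 × 10⁻⁴)(-6.2)+(7.1 × 10⁻⁴)(+1.23) = 1.9 × 10⁻³ → stable
  111–178 m: −αΔT+βΔS = −(1.7 × 10⁻⁴)(+1.6)+(7.1 × 10⁻⁴)(+1.83) = 1.0 × 10⁻³ → stable
  178–199 m: −αΔT+βΔS = −(1.7 × 10⁻⁴)(+1.5)+(7.1 × 10⁻⁴)(+0.87) = 3.6 × 10⁻⁴ → stable
  199–215 m: −αΔT+βΔS = −(1.7 × 10⁻⁴)(+4.7)+(7.1 × 10⁻⁴)(-4.00) = -3.6 × 10⁻³ → UNSTABLE
  215–235 m: −αΔT+βΔS = −(1.7 × 10⁻⁴)(-0.4)+(7.1 × 10⁻⁴)(+2.51) = 1.9 × 10⁻³ → stable
The 199–215 m interval has Δρ < 0: lighter water underlies denser water.

199–215 m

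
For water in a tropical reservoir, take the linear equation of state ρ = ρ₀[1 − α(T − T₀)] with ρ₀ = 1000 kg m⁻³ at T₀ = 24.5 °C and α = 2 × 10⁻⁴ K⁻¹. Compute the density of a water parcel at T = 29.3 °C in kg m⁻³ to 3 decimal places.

999.040 kg m⁻³

T − T₀ = +4.8 K.
Bracket = 1 − α·(+4.8) = 1 + (-9.60 × 10⁻⁴) = 0.9990400.
ρ = 1000 × 0.9990400 = 999.040 kg m⁻³.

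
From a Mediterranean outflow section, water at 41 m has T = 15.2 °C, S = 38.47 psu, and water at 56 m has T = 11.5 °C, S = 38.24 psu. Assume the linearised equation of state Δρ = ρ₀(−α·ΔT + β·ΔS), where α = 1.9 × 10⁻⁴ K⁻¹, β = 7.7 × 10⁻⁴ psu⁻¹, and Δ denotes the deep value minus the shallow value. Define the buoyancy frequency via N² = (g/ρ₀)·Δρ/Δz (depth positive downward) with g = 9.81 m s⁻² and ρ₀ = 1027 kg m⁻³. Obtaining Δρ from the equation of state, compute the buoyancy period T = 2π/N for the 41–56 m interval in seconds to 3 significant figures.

ΔT = -3.7 K, ΔS = -0.23 psu (deep − shallow).
Δρ/ρ₀ = −αΔT + βΔS = 7.03 × 10⁻⁴ − 1.771 × 10⁻⁴ = 5.259 × 10⁻⁴, so Δρ ≈ 0.5401 kg m⁻³.
N² = (g/ρ₀)·Δρ/Δz = g·(Δρ/ρ₀)/Δz = 9.81 × 5.259 × 10⁻⁴ / 15 = 3.4394 × 10⁻⁴ s⁻².
N = √(3.4394 × 10⁻⁴) = 0.018546 rad s⁻¹ → T = 2π/N = 338.79 s ≈ 339 s.

339 s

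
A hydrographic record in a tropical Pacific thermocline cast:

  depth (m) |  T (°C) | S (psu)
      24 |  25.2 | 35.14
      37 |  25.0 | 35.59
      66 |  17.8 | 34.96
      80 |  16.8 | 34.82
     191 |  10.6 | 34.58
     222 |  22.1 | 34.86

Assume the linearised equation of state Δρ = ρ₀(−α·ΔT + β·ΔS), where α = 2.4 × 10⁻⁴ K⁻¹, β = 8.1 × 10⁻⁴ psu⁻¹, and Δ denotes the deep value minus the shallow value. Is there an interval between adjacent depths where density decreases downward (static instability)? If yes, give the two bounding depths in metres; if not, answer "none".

191–222 m

Evaluate Δρ/ρ₀ = −αΔT + βΔS across each adjacent pair:
  24–37 m: −αΔT+βΔS = −(2.4 × 10⁻⁴)(-0.2)+(8.1 × 10⁻⁴)(+0.45) = 4.1 × 10⁻⁴ → stable
  37–66 m: −αΔT+βΔS = −(2.4 × 10⁻⁴)(-7.2)+(8.1 × 10⁻⁴)(-0.63) = 1.2 × 10⁻³ → stable
  66–80 m: −αΔT+βΔS = −(2.4 × 10⁻⁴)(-1.0)+(8.1 × 10⁻⁴)(-0.14) = 1.3 × 10⁻⁴ → stable
  80–191 m: −αΔT+βΔS = −(2.4 × 10⁻⁴)(-6.2)+(8.1 × 10⁻⁴)(-0.24) = 1.3 × 10⁻³ → stable
  191–222 m: −αΔT+βΔS = −(2.4 × 10⁻⁴)(+11.5)+(8.1 × 10⁻⁴)(+0.28) = -2.5 × 10⁻³ → UNSTABLE
The 191–222 m interval has Δρ < 0: lighter water underlies denser water.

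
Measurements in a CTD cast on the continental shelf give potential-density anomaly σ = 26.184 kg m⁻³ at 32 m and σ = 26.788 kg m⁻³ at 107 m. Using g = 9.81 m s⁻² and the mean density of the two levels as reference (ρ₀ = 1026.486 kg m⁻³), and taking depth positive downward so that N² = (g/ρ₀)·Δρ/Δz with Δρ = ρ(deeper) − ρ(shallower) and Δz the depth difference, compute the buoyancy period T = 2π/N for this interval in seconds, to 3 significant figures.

716 s

Δρ = 1026.788 − 1026.184 = 0.604 kg m⁻³ over Δz = 107 − 32 = 75 m.
N² = (9.81/1026.486) × (0.604/75) = 7.6965 × 10⁻⁵ s⁻².
N = √(7.6965 × 10⁻⁵) = 8.7730 × 10⁻³ rad s⁻¹, so T = 2π/N = 716.20 s ≈ 716 s.
A positive N² confirms static stability across the interval.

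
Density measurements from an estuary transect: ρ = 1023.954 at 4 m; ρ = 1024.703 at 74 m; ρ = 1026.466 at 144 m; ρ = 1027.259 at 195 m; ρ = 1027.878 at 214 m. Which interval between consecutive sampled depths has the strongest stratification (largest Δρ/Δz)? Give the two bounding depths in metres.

195–214 m

Compute the density gradient over each adjacent pair:
  4–74 m: Δρ/Δz = 0.749/70 = 0.011 kg m⁻⁴
  74–144 m: Δρ/Δz = 1.763/70 = 0.025 kg m⁻⁴
  144–195 m: Δρ/Δz = 0.793/51 = 0.016 kg m⁻⁴
  195–214 m: Δρ/Δz = 0.619/19 = 0.033 kg m⁻⁴
The largest gradient is in the 195–214 m interval — the pycnocline.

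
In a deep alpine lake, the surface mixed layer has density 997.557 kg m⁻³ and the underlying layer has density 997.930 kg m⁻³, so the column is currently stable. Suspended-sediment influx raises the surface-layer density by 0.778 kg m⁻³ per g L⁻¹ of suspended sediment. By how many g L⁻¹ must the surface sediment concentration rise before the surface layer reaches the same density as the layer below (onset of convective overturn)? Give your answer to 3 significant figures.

0.479 g L⁻¹

Density deficit of the surface layer: 997.930 − 997.557 = 0.373 kg m⁻³.
Required change = 0.373 / 0.778 = 0.479 g L⁻¹.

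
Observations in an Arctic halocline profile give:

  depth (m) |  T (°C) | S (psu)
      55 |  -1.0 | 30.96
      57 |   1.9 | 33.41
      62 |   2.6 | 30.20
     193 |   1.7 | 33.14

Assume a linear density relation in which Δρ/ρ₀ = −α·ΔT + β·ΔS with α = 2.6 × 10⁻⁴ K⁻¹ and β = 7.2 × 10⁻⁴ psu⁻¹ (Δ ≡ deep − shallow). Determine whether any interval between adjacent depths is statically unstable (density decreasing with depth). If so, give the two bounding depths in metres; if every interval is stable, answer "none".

Evaluate Δρ/ρ₀ = −αΔT + βΔS across each adjacent pair:
  55–57 m: −αΔT+βΔS = −(2.6 × 10⁻⁴)(+2.9)+(7.2 × 10⁻⁴)(+2.45) = 1.0 × 10⁻³ → stable
  57–62 m: −αΔT+βΔS = −(2.6 × 10⁻⁴)(+0.7)+(7.2 × 10⁻⁴)(-3.21) = -2.5 × 10⁻³ → UNSTABLE
  62–193 m: −αΔT+βΔS = −(2.6 × 10⁻⁴)(-0.9)+(7.2 × 10⁻⁴)(+2.94) = 2.4 × 10⁻³ → stable
The 57–62 m interval has Δρ < 0: lighter water underlies denser water.

57–62 m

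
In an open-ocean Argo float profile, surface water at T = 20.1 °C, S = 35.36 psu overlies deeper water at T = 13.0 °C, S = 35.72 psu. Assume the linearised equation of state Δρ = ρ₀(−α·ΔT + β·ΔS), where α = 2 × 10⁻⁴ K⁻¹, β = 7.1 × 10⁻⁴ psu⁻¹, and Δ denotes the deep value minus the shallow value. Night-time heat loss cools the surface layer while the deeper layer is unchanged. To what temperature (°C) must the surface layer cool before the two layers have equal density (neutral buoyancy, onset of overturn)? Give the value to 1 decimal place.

11.7 °C

Neutral buoyancy requires Δρ = 0, i.e. −α(T_deep − T_surf′) + β(S_deep − S_surf) = 0.
T_surf′ = T_deep − (β/α)·ΔS = 13.0 − (7.1 × 10⁻⁴/2 × 10⁻⁴)·(+0.36) = 11.722 °C.
Cooling required: 20.1 − (11.722) = 8.378 °C.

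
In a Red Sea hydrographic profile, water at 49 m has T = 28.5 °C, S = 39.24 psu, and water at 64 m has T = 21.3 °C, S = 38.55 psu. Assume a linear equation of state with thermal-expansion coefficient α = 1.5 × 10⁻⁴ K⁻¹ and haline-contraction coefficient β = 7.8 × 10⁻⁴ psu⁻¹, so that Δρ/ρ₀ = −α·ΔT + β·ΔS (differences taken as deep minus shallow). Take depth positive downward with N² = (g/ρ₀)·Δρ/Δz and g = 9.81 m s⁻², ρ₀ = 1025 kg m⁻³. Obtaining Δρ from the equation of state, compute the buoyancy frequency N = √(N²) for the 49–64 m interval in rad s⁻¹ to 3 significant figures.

0.0188 rad s⁻¹

ΔT = -7.2 K, ΔS = -0.69 psu (deep − shallow).
Δρ/ρ₀ = −αΔT + βΔS = 1.08 × 10⁻³ − 5.382 × 10⁻⁴ = 5.418 × 10⁻⁴, so Δρ ≈ 0.5553 kg m⁻³.
N² = (g/ρ₀)·Δρ/Δz = g·(Δρ/ρ₀)/Δz = 9.81 × 5.418 × 10⁻⁴ / 15 = 3.5434 × 10⁻⁴ s⁻².
N = √(3.5434 × 10⁻⁴) = 0.018824 rad s⁻¹ ≈ 0.0188 rad s⁻¹.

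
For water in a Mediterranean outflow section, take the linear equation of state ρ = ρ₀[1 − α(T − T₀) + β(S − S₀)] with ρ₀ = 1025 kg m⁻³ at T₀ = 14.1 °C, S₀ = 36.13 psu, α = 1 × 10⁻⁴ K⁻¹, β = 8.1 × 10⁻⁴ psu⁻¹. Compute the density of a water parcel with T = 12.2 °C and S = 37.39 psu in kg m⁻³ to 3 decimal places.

T − T₀ = -1.9 K, S − S₀ = +1.26 psu.
Bracket = 1 − α·(-1.9) + β·(+1.26) = 1 + (1.2106 × 10⁻³) = 1.0012106.
ρ = 1025 × 1.0012106 = 1026.241 kg m⁻³.

1026.241 kg m⁻³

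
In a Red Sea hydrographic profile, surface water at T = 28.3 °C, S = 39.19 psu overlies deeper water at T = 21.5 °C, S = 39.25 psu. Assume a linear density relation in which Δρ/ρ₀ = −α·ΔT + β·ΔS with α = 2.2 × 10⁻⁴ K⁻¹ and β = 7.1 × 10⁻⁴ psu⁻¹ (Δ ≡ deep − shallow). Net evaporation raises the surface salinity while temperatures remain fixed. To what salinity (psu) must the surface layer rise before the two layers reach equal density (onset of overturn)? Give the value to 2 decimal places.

41.36 psu

Neutral buoyancy requires −α(T_deep − T_surf) + β(S_deep − S_surf′) = 0.
S_surf′ = S_deep − (α/β)·ΔT = 39.25 − (2.2 × 10⁻⁴/7.1 × 10⁻⁴)·(-6.8) = 41.3570 psu.
Increase required: 41.3570 − 39.19 = 2.1670 psu.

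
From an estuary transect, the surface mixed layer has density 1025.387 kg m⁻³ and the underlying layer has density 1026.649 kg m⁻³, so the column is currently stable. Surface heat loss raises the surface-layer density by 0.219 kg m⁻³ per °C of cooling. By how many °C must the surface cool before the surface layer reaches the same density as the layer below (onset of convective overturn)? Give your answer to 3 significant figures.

5.76 °C

Density deficit of the surface layer: 1026.649 − 1025.387 = 1.262 kg m⁻³.
Required change = 1.262 / 0.219 = 5.76 °C.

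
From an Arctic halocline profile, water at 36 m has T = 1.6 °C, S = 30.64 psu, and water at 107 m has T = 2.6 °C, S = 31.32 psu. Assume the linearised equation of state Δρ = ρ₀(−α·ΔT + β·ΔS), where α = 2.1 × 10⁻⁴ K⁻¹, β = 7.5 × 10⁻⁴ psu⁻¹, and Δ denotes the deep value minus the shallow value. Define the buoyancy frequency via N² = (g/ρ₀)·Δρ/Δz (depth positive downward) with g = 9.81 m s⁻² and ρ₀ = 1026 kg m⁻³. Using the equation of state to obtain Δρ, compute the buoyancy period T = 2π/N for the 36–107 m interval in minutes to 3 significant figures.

ΔT = +1.0 K, ΔS = +0.68 psu (deep − shallow).
Δρ/ρ₀ = −αΔT + βΔS = -2.10 × 10⁻⁴ + 5.10 × 10⁻⁴ = 3.00 × 10⁻⁴, so Δρ ≈ 0.3078 kg m⁻³.
N² = (g/ρ₀)·Δρ/Δz = g·(Δρ/ρ₀)/Δz = 9.81 × 3.00 × 10⁻⁴ / 71 = 4.1451 × 10⁻⁵ s⁻².
N = √(4.1451 × 10⁻⁵) = 6.4382 × 10⁻³ rad s⁻¹ → T = 2π/N = 975.92 s = 16.265 min ≈ 16.3 min.

16.3 min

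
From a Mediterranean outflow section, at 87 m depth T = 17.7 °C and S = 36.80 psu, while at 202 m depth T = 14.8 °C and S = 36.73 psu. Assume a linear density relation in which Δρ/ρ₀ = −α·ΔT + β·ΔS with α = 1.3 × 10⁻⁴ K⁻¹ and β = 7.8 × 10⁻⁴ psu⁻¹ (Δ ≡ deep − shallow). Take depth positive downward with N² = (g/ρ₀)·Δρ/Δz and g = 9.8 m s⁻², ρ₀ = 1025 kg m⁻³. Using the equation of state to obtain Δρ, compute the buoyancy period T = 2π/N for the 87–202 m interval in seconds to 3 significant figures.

ΔT = -2.9 K, ΔS = -0.07 psu (deep − shallow).
Δρ/ρ₀ = −αΔT + βΔS = 3.77 × 10⁻⁴ − 5.46 × 10⁻⁵ = 3.224 × 10⁻⁴, so Δρ ≈ 0.3305 kg m⁻³.
N² = (g/ρ₀)·Δρ/Δz = g·(Δρ/ρ₀)/Δz = 9.8 × 3.224 × 10⁻⁴ / 115 = 2.7474 × 10⁻⁵ s⁻².
N = √(2.7474 × 10⁻⁵) = 5.2416 × 10⁻³ rad s⁻¹ → T = 2π/N = 1.1987 × 10³ s ≈ 1.20 × 10³ s.

1.20 × 10³ s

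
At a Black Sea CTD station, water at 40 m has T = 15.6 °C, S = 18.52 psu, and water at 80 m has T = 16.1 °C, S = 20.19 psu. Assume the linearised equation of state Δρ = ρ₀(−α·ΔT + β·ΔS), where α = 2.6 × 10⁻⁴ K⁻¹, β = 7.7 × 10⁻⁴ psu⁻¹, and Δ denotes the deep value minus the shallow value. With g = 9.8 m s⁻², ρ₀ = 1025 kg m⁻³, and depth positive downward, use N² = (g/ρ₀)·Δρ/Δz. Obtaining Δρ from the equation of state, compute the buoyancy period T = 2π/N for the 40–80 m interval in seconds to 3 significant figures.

373 s

ΔT = +0.5 K, ΔS = +1.67 psu (deep − shallow).
Δρ/ρ₀ = −αΔT + βΔS = -1.30 × 10⁻⁴ + 1.2859 × 10⁻³ = 1.1559 × 10⁻³, so Δρ ≈ 1.185 kg m⁻³.
N² = (g/ρ₀)·Δρ/Δz = g·(Δρ/ρ₀)/Δz = 9.8 × 1.1559 × 10⁻³ / 40 = 2.8320 × 10⁻⁴ s⁻².
N = √(2.8320 × 10⁻⁴) = 0.016829 rad s⁻¹ → T = 2π/N = 373.35 s ≈ 373 s.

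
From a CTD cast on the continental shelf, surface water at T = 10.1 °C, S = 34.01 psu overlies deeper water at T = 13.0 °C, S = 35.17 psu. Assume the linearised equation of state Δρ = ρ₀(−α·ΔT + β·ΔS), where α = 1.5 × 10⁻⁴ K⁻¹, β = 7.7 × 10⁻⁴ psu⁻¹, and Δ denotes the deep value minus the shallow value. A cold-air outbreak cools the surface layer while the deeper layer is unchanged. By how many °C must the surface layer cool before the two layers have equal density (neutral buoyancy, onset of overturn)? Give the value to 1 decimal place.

3.1 °C

Neutral buoyancy requires Δρ = 0, i.e. −α(T_deep − T_surf′) + β(S_deep − S_surf) = 0.
T_surf′ = T_deep − (β/α)·ΔS = 13.0 − (7.7 × 10⁻⁴/1.5 × 10⁻⁴)·(+1.16) = 7.045 °C.
Cooling required: 10.1 − (7.045) = 3.055 °C.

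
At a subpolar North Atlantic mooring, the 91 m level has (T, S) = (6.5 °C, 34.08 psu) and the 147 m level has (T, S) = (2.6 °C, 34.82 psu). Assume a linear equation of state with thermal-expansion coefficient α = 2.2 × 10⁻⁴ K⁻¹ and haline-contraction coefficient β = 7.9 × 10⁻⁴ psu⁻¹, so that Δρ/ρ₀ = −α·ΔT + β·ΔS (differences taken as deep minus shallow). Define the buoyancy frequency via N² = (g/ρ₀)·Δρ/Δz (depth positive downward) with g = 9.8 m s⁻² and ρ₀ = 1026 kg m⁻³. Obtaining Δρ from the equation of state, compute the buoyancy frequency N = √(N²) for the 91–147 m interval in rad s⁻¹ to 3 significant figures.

0.0159 rad s⁻¹

ΔT = -3.9 K, ΔS = +0.74 psu (deep − shallow).
Δρ/ρ₀ = −αΔT + βΔS = 8.58 × 10⁻⁴ + 5.846 × 10⁻⁴ = 1.4426 × 10⁻³, so Δρ ≈ 1.480 kg m⁻³.
N² = (g/ρ₀)·Δρ/Δz = g·(Δρ/ρ₀)/Δz = 9.8 × 1.4426 × 10⁻³ / 56 = 2.5246 × 10⁻⁴ s⁻².
N = √(2.5246 × 10⁻⁴) = 0.015889 rad s⁻¹ ≈ 0.0159 rad s⁻¹.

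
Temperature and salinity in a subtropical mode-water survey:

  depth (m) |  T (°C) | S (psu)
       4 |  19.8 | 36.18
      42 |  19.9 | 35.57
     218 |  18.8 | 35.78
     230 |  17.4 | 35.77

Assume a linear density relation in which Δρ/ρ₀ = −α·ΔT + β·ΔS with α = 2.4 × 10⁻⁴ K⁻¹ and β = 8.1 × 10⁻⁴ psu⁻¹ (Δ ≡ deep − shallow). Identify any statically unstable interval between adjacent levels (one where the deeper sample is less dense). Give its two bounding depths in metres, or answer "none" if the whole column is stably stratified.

Evaluate Δρ/ρ₀ = −αΔT + βΔS across each adjacent pair:
  4–42 m: −αΔT+βΔS = −(2.4 × 10⁻⁴)(+0.1)+(8.1 × 10⁻⁴)(-0.61) = -5.2 × 10⁻⁴ → UNSTABLE
  42–218 m: −αΔT+βΔS = −(2.4 × 10⁻⁴)(-1.1)+(8.1 × 10⁻⁴)(+0.21) = 4.3 × 10⁻⁴ → stable
  218–230 m: −αΔT+βΔS = −(2.4 × 10⁻⁴)(-1.4)+(8.1 × 10⁻⁴)(-0.01) = 3.3 × 10⁻⁴ → stable
The 4–42 m interval has Δρ < 0: lighter water underlies denser water.

4–42 m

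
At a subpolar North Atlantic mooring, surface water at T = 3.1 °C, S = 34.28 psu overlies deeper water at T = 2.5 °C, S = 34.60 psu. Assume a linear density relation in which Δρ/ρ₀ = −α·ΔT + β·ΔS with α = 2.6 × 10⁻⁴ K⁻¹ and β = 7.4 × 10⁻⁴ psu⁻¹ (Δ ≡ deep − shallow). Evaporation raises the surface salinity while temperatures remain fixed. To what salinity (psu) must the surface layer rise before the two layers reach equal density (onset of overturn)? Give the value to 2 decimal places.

34.81 psu

Neutral buoyancy requires −α(T_deep − T_surf) + β(S_deep − S_surf′) = 0.
S_surf′ = S_deep − (α/β)·ΔT = 34.60 − (2.6 × 10⁻⁴/7.4 × 10⁻⁴)·(-0.6) = 34.8108 psu.
Increase required: 34.8108 − 34.28 = 0.5308 psu.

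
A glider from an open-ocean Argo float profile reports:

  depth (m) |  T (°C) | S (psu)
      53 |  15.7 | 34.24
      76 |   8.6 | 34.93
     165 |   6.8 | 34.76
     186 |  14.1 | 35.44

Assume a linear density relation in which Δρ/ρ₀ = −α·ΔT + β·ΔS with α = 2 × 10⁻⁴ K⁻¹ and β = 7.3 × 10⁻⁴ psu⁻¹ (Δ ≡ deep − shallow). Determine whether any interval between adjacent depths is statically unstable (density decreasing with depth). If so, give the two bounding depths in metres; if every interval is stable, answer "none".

165–186 m

Evaluate Δρ/ρ₀ = −αΔT + βΔS across each adjacent pair:
  53–76 m: −αΔT+βΔS = −(2 × 10⁻⁴)(-7.1)+(7.3 × 10⁻⁴)(+0.69) = 1.9 × 10⁻³ → stable
  76–165 m: −αΔT+βΔS = −(2 × 10⁻⁴)(-1.8)+(7.3 × 10⁻⁴)(-0.17) = 2.4 × 10⁻⁴ → stable
  165–186 m: −αΔT+βΔS = −(2 × 10⁻⁴)(+7.3)+(7.3 × 10⁻⁴)(+0.68) = -9.6 × 10⁻⁴ → UNSTABLE
The 165–186 m interval has Δρ < 0: lighter water underlies denser water.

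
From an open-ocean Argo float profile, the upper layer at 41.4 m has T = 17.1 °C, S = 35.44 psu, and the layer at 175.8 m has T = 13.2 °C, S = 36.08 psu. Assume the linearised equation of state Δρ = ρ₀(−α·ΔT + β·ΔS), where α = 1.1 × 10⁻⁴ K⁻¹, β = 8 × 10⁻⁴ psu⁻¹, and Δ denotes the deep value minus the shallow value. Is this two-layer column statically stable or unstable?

ΔT = 13.2 − 17.1 = -3.9 K and ΔS = 36.08 − 35.44 = +0.64 psu (deep − shallow).
−αΔT = 4.29 × 10⁻⁴; βΔS = 5.12 × 10⁻⁴; sum Δρ/ρ₀ = 9.41 × 10⁻⁴.
Δρ/ρ₀ > 0, so Δρ > 0: deeper water is denser → statically stable.

stable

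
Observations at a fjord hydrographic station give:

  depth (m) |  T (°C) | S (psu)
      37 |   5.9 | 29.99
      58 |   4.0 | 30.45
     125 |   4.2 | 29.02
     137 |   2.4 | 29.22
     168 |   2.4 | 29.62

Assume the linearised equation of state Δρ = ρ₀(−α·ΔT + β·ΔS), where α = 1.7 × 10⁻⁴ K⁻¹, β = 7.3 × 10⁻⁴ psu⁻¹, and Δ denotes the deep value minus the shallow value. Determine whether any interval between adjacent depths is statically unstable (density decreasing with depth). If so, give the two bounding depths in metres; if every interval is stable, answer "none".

58–125 m

Evaluate Δρ/ρ₀ = −αΔT + βΔS across each adjacent pair:
  37–58 m: −αΔT+βΔS = −(1.7 × 10⁻⁴)(-1.9)+(7.3 × 10⁻⁴)(+0.46) = 6.6 × 10⁻⁴ → stable
  58–125 m: −αΔT+βΔS = −(1.7 × 10⁻⁴)(+0.2)+(7.3 × 10⁻⁴)(-1.43) = -1.1 × 10⁻³ → UNSTABLE
  125–137 m: −αΔT+βΔS = −(1.7 × 10⁻⁴)(-1.8)+(7.3 × 10⁻⁴)(+0.20) = 4.5 × 10⁻⁴ → stable
  137–168 m: −αΔT+βΔS = −(1.7 × 10⁻⁴)(+0.0)+(7.3 × 10⁻⁴)(+0.40) = 2.9 × 10⁻⁴ → stable
The 58–125 m interval has Δρ < 0: lighter water underlies denser water.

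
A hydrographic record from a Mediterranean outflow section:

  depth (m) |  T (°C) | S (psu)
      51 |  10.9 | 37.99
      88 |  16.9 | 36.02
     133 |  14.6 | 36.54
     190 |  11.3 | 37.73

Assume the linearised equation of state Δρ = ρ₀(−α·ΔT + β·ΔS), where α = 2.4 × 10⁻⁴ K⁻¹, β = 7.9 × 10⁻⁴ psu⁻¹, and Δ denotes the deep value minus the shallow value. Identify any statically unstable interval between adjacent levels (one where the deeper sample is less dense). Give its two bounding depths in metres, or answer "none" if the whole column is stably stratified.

51–88 m

Evaluate Δρ/ρ₀ = −αΔT + βΔS across each adjacent pair:
  51–88 m: −αΔT+βΔS = −(2.4 × 10⁻⁴)(+6.0)+(7.9 × 10⁻⁴)(-1.97) = -3.0 × 10⁻³ → UNSTABLE
  88–133 m: −αΔT+βΔS = −(2.4 × 10⁻⁴)(-2.3)+(7.9 × 10⁻⁴)(+0.52) = 9.6 × 10⁻⁴ → stable
  133–190 m: −αΔT+βΔS = −(2.4 × 10⁻⁴)(-3.3)+(7.9 × 10⁻⁴)(+1.19) = 1.7 × 10⁻³ → stable
The 51–88 m interval has Δρ < 0: lighter water underlies denser water.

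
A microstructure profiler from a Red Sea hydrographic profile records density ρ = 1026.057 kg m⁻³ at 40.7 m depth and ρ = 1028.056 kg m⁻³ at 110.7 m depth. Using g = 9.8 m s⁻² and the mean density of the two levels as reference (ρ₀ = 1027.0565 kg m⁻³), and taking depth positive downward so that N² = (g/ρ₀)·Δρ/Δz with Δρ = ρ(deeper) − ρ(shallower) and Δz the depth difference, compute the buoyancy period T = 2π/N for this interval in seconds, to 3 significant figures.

Δρ = 1028.056 − 1026.057 = 1.999 kg m⁻³ over Δz = 110.7 − 40.7 = 70 m.
N² = (9.8/1027.0565) × (1.999/70) = 2.7249 × 10⁻⁴ s⁻².
N = √(2.7249 × 10⁻⁴) = 0.016507 rad s⁻¹, so T = 2π/N = 380.64 s ≈ 381 s.

381 s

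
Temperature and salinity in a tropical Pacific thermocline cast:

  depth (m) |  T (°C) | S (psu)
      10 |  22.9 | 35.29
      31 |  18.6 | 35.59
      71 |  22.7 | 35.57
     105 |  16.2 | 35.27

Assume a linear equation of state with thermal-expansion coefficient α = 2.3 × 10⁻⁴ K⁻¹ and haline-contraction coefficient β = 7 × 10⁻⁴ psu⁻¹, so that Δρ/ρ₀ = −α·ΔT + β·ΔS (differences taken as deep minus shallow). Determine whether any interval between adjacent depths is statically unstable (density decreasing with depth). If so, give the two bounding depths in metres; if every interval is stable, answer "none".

Evaluate Δρ/ρ₀ = −αΔT + βΔS across each adjacent pair:
  10–31 m: −αΔT+βΔS = −(2.3 × 10⁻⁴)(-4.3)+(7 × 10⁻⁴)(+0.30) = 1.2 × 10⁻³ → stable
  31–71 m: −αΔT+βΔS = −(2.3 × 10⁻⁴)(+4.1)+(7 × 10⁻⁴)(-0.02) = -9.6 × 10⁻⁴ → UNSTABLE
  71–105 m: −αΔT+βΔS = −(2.3 × 10⁻⁴)(-6.5)+(7 × 10⁻⁴)(-0.30) = 1.3 × 10⁻³ → stable
The 31–71 m interval has Δρ < 0: lighter water underlies denser water.

31–71 m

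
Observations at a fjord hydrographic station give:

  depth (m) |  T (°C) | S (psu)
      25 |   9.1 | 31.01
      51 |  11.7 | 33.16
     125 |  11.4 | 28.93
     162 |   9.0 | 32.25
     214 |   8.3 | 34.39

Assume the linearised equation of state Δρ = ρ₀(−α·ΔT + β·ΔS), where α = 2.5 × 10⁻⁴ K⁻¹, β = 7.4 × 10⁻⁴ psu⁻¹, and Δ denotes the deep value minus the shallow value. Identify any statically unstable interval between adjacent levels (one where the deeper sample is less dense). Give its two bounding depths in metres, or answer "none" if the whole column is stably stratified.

51–125 m

Evaluate Δρ/ρ₀ = −αΔT + βΔS across each adjacent pair:
  25–51 m: −αΔT+βΔS = −(2.5 × 10⁻⁴)(+2.6)+(7.4 × 10⁻⁴)(+2.15) = 9.4 × 10⁻⁴ → stable
  51–125 m: −αΔT+βΔS = −(2.5 × 10⁻⁴)(-0.3)+(7.4 × 10⁻⁴)(-4.23) = -3.1 × 10⁻³ → UNSTABLE
  125–162 m: −αΔT+βΔS = −(2.5 × 10⁻⁴)(-2.4)+(7.4 × 10⁻⁴)(+3.32) = 3.1 × 10⁻³ → stable
  162–214 m: −αΔT+βΔS = −(2.5 × 10⁻⁴)(-0.7)+(7.4 × 10⁻⁴)(+2.14) = 1.8 × 10⁻³ → stable
The 51–125 m interval has Δρ < 0: lighter water underlies denser water.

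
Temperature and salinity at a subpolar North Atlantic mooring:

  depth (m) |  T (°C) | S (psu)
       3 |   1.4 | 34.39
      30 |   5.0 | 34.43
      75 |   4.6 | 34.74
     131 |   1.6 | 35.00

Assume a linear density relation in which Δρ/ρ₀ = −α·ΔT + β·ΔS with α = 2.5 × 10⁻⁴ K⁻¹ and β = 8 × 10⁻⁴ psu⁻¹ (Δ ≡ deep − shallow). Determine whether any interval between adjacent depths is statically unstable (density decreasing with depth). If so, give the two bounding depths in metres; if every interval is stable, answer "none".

Evaluate Δρ/ρ₀ = −αΔT + βΔS across each adjacent pair:
  3–30 m: −αΔT+βΔS = −(2.5 × 10⁻⁴)(+3.6)+(8 × 10⁻⁴)(+0.04) = -8.7 × 10⁻⁴ → UNSTABLE
  30–75 m: −αΔT+βΔS = −(2.5 × 10⁻⁴)(-0.4)+(8 × 10⁻⁴)(+0.31) = 3.5 × 10⁻⁴ → stable
  75–131 m: −αΔT+βΔS = −(2.5 × 10⁻⁴)(-3.0)+(8 × 10⁻⁴)(+0.26) = 9.6 × 10⁻⁴ → stable
The 3–30 m interval has Δρ < 0: lighter water underlies denser water.

3–30 m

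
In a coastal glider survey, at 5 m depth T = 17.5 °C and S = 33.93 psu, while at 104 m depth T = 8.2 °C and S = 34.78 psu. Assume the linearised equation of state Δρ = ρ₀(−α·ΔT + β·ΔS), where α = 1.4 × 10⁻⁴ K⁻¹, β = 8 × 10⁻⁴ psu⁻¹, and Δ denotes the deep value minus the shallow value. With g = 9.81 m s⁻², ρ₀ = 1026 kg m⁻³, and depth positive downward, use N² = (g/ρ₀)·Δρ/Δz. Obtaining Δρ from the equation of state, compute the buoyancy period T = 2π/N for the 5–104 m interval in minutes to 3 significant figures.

ΔT = -9.3 K, ΔS = +0.85 psu (deep − shallow).
Δρ/ρ₀ = −αΔT + βΔS = 1.302 × 10⁻³ + 6.80 × 10⁻⁴ = 1.982 × 10⁻³, so Δρ ≈ 2.034 kg m⁻³.
N² = (g/ρ₀)·Δρ/Δz = g·(Δρ/ρ₀)/Δz = 9.81 × 1.982 × 10⁻³ / 99 = 1.9640 × 10⁻⁴ s⁻².
N = √(1.9640 × 10⁻⁴) = 0.014014 rad s⁻¹ → T = 2π/N = 448.35 s = 7.4725 min ≈ 7.47 min.

7.47 min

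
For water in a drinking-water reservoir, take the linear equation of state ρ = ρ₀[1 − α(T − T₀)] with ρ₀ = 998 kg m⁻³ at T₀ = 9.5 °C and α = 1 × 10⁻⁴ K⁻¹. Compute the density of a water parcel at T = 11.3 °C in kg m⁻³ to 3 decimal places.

997.820 kg m⁻³

T − T₀ = +1.8 K.
Bracket = 1 − α·(+1.8) = 1 + (-1.80 × 10⁻⁴) = 0.9998200.
ρ = 998 × 0.9998200 = 997.820 kg m⁻³.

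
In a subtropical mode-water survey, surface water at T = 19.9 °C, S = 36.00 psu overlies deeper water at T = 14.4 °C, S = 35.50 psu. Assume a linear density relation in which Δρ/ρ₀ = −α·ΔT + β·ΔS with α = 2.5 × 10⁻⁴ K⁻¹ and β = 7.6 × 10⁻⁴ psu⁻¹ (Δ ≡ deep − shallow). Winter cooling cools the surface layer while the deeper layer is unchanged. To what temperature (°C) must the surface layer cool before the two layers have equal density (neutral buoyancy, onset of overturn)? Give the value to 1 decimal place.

15.9 °C

Neutral buoyancy requires Δρ = 0, i.e. −α(T_deep − T_surf′) + β(S_deep − S_surf) = 0.
T_surf′ = T_deep − (β/α)·ΔS = 14.4 − (7.6 × 10⁻⁴/2.5 × 10⁻⁴)·(-0.50) = 15.920 °C.
Cooling required: 19.9 − (15.920) = 3.980 °C.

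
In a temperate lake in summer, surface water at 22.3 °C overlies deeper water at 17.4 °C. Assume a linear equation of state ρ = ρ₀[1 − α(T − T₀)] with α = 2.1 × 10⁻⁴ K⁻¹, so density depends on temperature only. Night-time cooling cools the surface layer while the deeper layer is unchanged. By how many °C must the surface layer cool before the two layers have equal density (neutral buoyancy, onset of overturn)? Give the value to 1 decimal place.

With temperature the only control, equal density requires T_surf′ = T_deep.
T_surf′ = 17.4 °C.
Cooling required: 22.3 − 17.4 = 4.9 °C.

4.9 °C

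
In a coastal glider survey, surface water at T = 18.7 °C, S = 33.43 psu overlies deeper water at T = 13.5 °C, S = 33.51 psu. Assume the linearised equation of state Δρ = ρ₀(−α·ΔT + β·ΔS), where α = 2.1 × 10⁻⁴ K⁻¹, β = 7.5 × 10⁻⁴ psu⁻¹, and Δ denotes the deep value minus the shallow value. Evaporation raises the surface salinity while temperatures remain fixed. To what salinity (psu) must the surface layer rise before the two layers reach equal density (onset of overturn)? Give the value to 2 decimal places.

34.97 psu

Neutral buoyancy requires −α(T_deep − T_surf) + β(S_deep − S_surf′) = 0.
S_surf′ = S_deep − (α/β)·ΔT = 33.51 − (2.1 × 10⁻⁴/7.5 × 10⁻⁴)·(-5.2) = 34.9660 psu.
Increase required: 34.9660 − 33.43 = 1.5360 psu.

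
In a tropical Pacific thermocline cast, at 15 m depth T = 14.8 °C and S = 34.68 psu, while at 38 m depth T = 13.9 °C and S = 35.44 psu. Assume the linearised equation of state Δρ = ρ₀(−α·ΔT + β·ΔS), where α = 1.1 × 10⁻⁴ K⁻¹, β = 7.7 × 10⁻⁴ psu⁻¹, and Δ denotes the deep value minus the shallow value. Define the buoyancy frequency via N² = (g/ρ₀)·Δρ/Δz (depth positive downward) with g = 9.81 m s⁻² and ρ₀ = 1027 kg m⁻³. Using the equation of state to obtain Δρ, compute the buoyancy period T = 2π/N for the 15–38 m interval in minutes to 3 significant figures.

ΔT = -0.9 K, ΔS = +0.76 psu (deep − shallow).
Δρ/ρ₀ = −αΔT + βΔS = 9.90 × 10⁻⁵ + 5.852 × 10⁻⁴ = 6.842 × 10⁻⁴, so Δρ ≈ 0.7027 kg m⁻³.
N² = (g/ρ₀)·Δρ/Δz = g·(Δρ/ρ₀)/Δz = 9.81 × 6.842 × 10⁻⁴ / 23 = 2.9183 × 10⁻⁴ s⁻².
N = √(2.9183 × 10⁻⁴) = 0.017083 rad s⁻¹ → T = 2π/N = 367.80 s = 6.1300 min ≈ 6.13 min.

6.13 min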